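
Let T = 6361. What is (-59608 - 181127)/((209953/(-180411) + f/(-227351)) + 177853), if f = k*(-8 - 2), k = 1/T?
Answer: -12561876225371267487/9280548127395523808 ≈ -1.3536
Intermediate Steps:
k = 1/6361 ≈ 0.00015721
f = -10/6361 (f = (-8 - 2)/6361 = (1/6361)*(-10) = -10/6361 ≈ -0.0015721)
(-59608 - 181127)/((209953/(-180411) + f/(-227351)) + 177853) = (-59608 - 181127)/((209953/(-180411) - 10/6361/(-227351)) + 177853) = -240735/((209953*(-1/180411) - 10/6361*(-1/227351)) + 177853) = -240735/((-209953/180411 + 10/1446179711) + 177853) = -240735/(-303629767059473/260906727841221 + 177853) = -240735/46402740636977619040/260906727841221 = -240735*260906727841221/46402740636977619040 = -12561876225371267487/9280548127395523808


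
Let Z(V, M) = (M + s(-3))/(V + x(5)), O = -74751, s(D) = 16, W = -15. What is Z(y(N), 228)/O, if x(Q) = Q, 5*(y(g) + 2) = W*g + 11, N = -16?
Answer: -610/9941883 ≈ -6.1357e-5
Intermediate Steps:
y(g) = 1/5 - 3*g (y(g) = -2 + (-15*g + 11)/5 = -2 + (11 - 15*g)/5 = -2 + (11/5 - 3*g) = 1/5 - 3*g)
Z(V, M) = (16 + M)/(5 + V) (Z(V, M) = (M + 16)/(V + 5) = (16 + M)/(5 + V))
Z(y(N), 228)/O = ((16 + 228)/(5 + (1/5 - 3*(-16))))/(-74751) = (244/(5 + (1/5 + 48)))*(-1/74751) = (244/(5 + 241/5))*(-1/74751) = (244/(266/5))*(-1/74751) = ((5/266)*244)*(-1/74751) = (610/133)*(-1/74751) = -610/9941883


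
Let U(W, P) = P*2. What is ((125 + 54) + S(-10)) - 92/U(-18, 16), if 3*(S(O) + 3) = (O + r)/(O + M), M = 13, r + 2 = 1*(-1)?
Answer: 12361/72 ≈ 171.68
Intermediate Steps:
r = -3 (r = -2 + 1*(-1) = -2 - 1 = -3)
U(W, P) = 2*P
S(O) = -3 + (-3 + O)/(3*(13 + O)) (S(O) = -3 + ((O - 3)/(O + 13))/3 = -3 + ((-3 + O)/(13 + O))/3 = -3 + (-3 + O)/(3*(13 + O)))
((125 + 54) + S(-10)) - 92/U(-18, 16) = ((125 + 54) + 8*(-15 - 1*(-10))/(3*(13 - 10))) - 92/(2*16) = (179 + (8/3)*(-15 + 10)/3) - 92/32 = (179 + (8/3)*(⅓)*(-5)) - 92/32 = (179 - 40/9) - 1*23/8 = 1571/9 - 23/8 = 12361/72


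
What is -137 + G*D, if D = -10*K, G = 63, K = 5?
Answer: -3287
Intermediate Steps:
D = -50 (D = -10*5 = -50)
-137 + G*D = -137 + 63*(-50) = -137 - 3150 = -3287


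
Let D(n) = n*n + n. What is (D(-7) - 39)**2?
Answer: 9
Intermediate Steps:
D(n) = n + n**2 (D(n) = n**2 + n = n + n**2)
(D(-7) - 39)**2 = (-7*(1 - 7) - 39)**2 = (-7*(-6) - 39)**2 = (42 - 39)**2 = 3**2 = 9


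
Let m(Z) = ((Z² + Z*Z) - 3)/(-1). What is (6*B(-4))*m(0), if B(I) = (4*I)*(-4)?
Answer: 1152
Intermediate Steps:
B(I) = -16*I
m(Z) = 3 - 2*Z² (m(Z) = ((Z² + Z²) - 3)*(-1) = (2*Z² - 3)*(-1) = (-3 + 2*Z²)*(-1) = 3 - 2*Z²)
(6*B(-4))*m(0) = (6*(-16*(-4)))*(3 - 2*0²) = (6*64)*(3 - 2*0) = 384*(3 + 0) = 384*3 = 1152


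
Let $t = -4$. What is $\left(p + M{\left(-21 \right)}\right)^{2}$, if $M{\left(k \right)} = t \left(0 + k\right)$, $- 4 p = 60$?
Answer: $4761$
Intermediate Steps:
$p = -15$ ($p = \left(- \frac{1}{4}\right) 60 = -15$)
$M{\left(k \right)} = - 4 k$ ($M{\left(k \right)} = - 4 \left(0 + k\right) = - 4 k$)
$\left(p + M{\left(-21 \right)}\right)^{2} = \left(-15 - -84\right)^{2} = \left(-15 + 84\right)^{2} = 69^{2} = 4761$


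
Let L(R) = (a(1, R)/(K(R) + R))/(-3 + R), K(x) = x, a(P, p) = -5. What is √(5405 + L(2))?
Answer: 5*√865/2 ≈ 73.527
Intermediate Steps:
L(R) = -5/(2*R*(-3 + R)) (L(R) = (-5/(R + R))/(-3 + R) = (-5*1/(2*R))/(-3 + R) = (-5/(2*R))/(-3 + R) = -5/(2*R*(-3 + R)))
√(5405 + L(2)) = √(5405 - 5/2/(2*(-3 + 2))) = √(5405 - 5/2*½/(-1)) = √(5405 - 5/2*½*(-1)) = √(5405 + 5/4) = √(21625/4) = 5*√865/2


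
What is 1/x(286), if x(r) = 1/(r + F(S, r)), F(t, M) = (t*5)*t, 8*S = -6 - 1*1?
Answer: 18549/64 ≈ 289.83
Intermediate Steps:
S = -7/8 (S = (-6 - 1*1)/8 = (-6 - 1)/8 = (⅛)*(-7) = -7/8 ≈ -0.87500)
F(t, M) = 5*t² (F(t, M) = (5*t)*t = 5*t²)
x(r) = 1/(245/64 + r) (x(r) = 1/(r + 5*(-7/8)²) = 1/(r + 5*(49/64)) = 1/(r + 245/64) = 1/(245/64 + r))
1/x(286) = 1/(64/(245 + 64*286)) = 1/(64/(245 + 18304)) = 1/(64/18549) = 18549/64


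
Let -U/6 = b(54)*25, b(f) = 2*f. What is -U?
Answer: 16200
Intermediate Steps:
U = -16200 (U = -6*2*54*25 = -648*25 = -6*2700 = -16200)
-U = -1*(-16200) = 16200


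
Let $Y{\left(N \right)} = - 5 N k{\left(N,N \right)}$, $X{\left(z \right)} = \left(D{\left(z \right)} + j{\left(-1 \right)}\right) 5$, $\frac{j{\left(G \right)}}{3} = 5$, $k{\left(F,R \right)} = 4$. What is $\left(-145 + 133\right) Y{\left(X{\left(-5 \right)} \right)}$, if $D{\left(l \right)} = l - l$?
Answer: $18000$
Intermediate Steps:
$D{\left(l \right)} = 0$
$j{\left(G \right)} = 15$ ($j{\left(G \right)} = 3 \cdot 5 = 15$)
$X{\left(z \right)} = 75$ ($X{\left(z \right)} = \left(0 + 15\right) 5 = 15 \cdot 5 = 75$)
$Y{\left(N \right)} = - 20 N$ ($Y{\left(N \right)} = - 5 N 4 = - 20 N$)
$\left(-145 + 133\right) Y{\left(X{\left(-5 \right)} \right)} = \left(-145 + 133\right) \left(\left(-20\right) 75\right) = \left(-12\right) \left(-1500\right) = 18000$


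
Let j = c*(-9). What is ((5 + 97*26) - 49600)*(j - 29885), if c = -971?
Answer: 995405658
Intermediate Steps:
j = 8739 (j = -971*(-9) = 8739)
((5 + 97*26) - 49600)*(j - 29885) = ((5 + 97*26) - 49600)*(8739 - 29885) = ((5 + 2522) - 49600)*(-21146) = (2527 - 49600)*(-21146) = -47073*(-21146) = 995405658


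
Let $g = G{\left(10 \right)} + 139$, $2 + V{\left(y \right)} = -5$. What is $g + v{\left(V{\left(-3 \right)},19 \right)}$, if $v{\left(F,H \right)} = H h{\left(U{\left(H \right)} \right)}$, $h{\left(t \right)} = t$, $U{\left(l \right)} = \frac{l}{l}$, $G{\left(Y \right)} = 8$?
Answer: $166$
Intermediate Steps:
$U{\left(l \right)} = 1$
$V{\left(y \right)} = -7$ ($V{\left(y \right)} = -2 - 5 = -7$)
$g = 147$ ($g = 8 + 139 = 147$)
$v{\left(F,H \right)} = H$ ($v{\left(F,H \right)} = H 1 = H$)
$g + v{\left(V{\left(-3 \right)},19 \right)} = 147 + 19 = 166$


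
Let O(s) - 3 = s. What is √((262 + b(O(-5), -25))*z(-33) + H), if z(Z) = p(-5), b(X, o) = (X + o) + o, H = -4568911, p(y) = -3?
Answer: I*√4569541 ≈ 2137.6*I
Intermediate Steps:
O(s) = 3 + s
b(X, o) = X + 2*o
z(Z) = -3
√((262 + b(O(-5), -25))*z(-33) + H) = √((262 + ((3 - 5) + 2*(-25)))*(-3) - 4568911) = √((262 + (-2 - 50))*(-3) - 4568911) = √((262 - 52)*(-3) - 4568911) = √(210*(-3) - 4568911) = √(-630 - 4568911) = √(-4569541) = I*√4569541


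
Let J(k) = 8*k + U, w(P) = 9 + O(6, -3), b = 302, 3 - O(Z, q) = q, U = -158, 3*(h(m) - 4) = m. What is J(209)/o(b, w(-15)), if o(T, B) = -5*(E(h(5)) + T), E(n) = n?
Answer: -4542/4615 ≈ -0.98418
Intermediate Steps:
h(m) = 4 + m/3
O(Z, q) = 3 - q
w(P) = 15 (w(P) = 9 + (3 - 1*(-3)) = 9 + (3 + 3) = 9 + 6 = 15)
o(T, B) = -85/3 - 5*T (o(T, B) = -5*((4 + (⅓)*5) + T) = -5*((4 + 5/3) + T) = -5*(17/3 + T) = -85/3 - 5*T)
J(k) = -158 + 8*k (J(k) = 8*k - 158 = -158 + 8*k)
J(209)/o(b, w(-15)) = (-158 + 8*209)/(-85/3 - 5*302) = (-158 + 1672)/(-85/3 - 1510) = 1514/(-4615/3) = 1514*(-3/4615) = -4542/4615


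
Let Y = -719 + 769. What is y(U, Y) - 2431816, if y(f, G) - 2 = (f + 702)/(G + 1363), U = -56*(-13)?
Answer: -3436151752/1413 ≈ -2.4318e+6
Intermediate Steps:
Y = 50
U = 728
y(f, G) = 2 + (702 + f)/(1363 + G) (y(f, G) = 2 + (f + 702)/(G + 1363) = 2 + (702 + f)/(1363 + G))
y(U, Y) - 2431816 = (3428 + 728 + 2*50)/(1363 + 50) - 2431816 = (3428 + 728 + 100)/1413 - 2431816 = (1/1413)*4256 - 2431816 = 4256/1413 - 2431816 = -3436151752/1413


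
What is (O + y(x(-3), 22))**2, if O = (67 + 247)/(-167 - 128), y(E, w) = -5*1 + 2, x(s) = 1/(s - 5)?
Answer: 1437601/87025 ≈ 16.519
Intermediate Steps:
x(s) = 1/(-5 + s)
y(E, w) = -3 (y(E, w) = -5 + 2 = -3)
O = -314/295 (O = 314/(-295) = 314*(-1/295) = -314/295 ≈ -1.0644)
(O + y(x(-3), 22))**2 = (-314/295 - 3)**2 = (-1199/295)**2 = 1437601/87025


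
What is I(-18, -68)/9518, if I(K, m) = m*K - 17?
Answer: 1207/9518 ≈ 0.12681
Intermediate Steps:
I(K, m) = -17 + K*m (I(K, m) = K*m - 17 = -17 + K*m)
I(-18, -68)/9518 = (-17 - 18*(-68))/9518 = (-17 + 1224)*(1/9518) = 1207*(1/9518) = 1207/9518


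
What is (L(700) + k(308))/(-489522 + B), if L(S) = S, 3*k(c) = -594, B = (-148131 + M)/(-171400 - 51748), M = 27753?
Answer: -56010148/54617867439 ≈ -0.0010255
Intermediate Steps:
B = 60189/111574 (B = (-148131 + 27753)/(-171400 - 51748) = -120378/(-223148) = -120378*(-1/223148) = 60189/111574 ≈ 0.53945)
k(c) = -198 (k(c) = (⅓)*(-594) = -198)
(L(700) + k(308))/(-489522 + B) = (700 - 198)/(-489522 + 60189/111574) = 502/(-54617867439/111574) = 502*(-111574/54617867439) = -56010148/54617867439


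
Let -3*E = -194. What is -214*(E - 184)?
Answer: 76612/3 ≈ 25537.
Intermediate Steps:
E = 194/3 (E = -1/3*(-194) = 194/3 ≈ 64.667)
-214*(E - 184) = -214*(194/3 - 184) = -214*(-358/3) = 76612/3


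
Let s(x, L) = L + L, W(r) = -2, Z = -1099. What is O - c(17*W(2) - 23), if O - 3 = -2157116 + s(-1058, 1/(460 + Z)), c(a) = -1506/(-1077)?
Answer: -494844200809/229401 ≈ -2.1571e+6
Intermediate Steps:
s(x, L) = 2*L
c(a) = 502/359 (c(a) = -1506*(-1)/1077 = -1*(-502/359) = 502/359)
O = -1378395209/639 (O = 3 + (-2157116 + 2/(460 - 1099)) = 3 + (-2157116 + 2/(-639)) = 3 + (-2157116 + 2*(-1/639)) = 3 + (-2157116 - 2/639) = 3 - 1378397126/639 = -1378395209/639 ≈ -2.1571e+6)
O - c(17*W(2) - 23) = -1378395209/639 - 1*502/359 = -1378395209/639 - 502/359 = -494844200809/229401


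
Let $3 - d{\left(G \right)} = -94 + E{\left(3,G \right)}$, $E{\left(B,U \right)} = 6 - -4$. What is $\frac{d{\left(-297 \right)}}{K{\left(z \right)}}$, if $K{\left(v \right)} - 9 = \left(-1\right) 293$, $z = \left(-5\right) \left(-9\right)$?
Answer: $- \frac{87}{284} \approx -0.30634$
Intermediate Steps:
$E{\left(B,U \right)} = 10$ ($E{\left(B,U \right)} = 6 + 4 = 10$)
$z = 45$
$d{\left(G \right)} = 87$ ($d{\left(G \right)} = 3 - \left(-94 + 10\right) = 3 - -84 = 3 + 84 = 87$)
$K{\left(v \right)} = -284$ ($K{\left(v \right)} = 9 - 293 = -284$)
$\frac{d{\left(-297 \right)}}{K{\left(z \right)}} = \frac{87}{-284} = 87 \left(- \frac{1}{284}\right) = - \frac{87}{284}$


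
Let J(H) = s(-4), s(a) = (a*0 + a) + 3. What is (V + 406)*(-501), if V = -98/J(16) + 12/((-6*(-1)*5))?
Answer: -1263522/5 ≈ -2.5270e+5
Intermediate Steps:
s(a) = 3 + a (s(a) = (0 + a) + 3 = a + 3 = 3 + a)
J(H) = -1 (J(H) = 3 - 4 = -1)
V = 492/5 (V = -98/(-1) + 12/((-6*(-1)*5)) = -98*(-1) + 12/((6*5)) = 98 + 12/30 = 98 + 12*(1/30) = 98 + ⅖ = 492/5 ≈ 98.400)
(V + 406)*(-501) = (492/5 + 406)*(-501) = (2522/5)*(-501) = -1263522/5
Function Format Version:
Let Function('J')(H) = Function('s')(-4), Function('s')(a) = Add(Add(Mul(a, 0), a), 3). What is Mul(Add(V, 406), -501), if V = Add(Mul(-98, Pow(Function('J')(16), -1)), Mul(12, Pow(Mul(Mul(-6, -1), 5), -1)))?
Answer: Rational(-1263522, 5) ≈ -2.5270e+5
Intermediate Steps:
Function('s')(a) = Add(3, a) (Function('s')(a) = Add(Add(0, a), 3) = Add(a, 3) = Add(3, a))
Function('J')(H) = -1 (Function('J')(H) = Add(3, -4) = -1)
V = Rational(492, 5) (V = Add(Mul(-98, Pow(-1, -1)), Mul(12, Pow(Mul(Mul(-6, -1), 5), -1))) = Add(Mul(-98, -1), Mul(12, Pow(Mul(6, 5), -1))) = Add(98, Mul(12, Pow(30, -1))) = Add(98, Mul(12, Rational(1, 30))) = Add(98, Rational(2, 5)) = Rational(492, 5) ≈ 98.400)
Mul(Add(V, 406), -501) = Mul(Add(Rational(492, 5), 406), -501) = Mul(Rational(2522, 5), -501) = Rational(-1263522, 5)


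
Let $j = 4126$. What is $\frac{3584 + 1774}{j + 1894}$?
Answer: $\frac{2679}{3010} \approx 0.89003$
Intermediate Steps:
$\frac{3584 + 1774}{j + 1894} = \frac{3584 + 1774}{4126 + 1894} = \frac{5358}{6020} = 5358 \cdot \frac{1}{6020} = \frac{2679}{3010}$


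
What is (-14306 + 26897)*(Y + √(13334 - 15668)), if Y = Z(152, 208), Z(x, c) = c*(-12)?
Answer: -31427136 + 12591*I*√2334 ≈ -3.1427e+7 + 6.0829e+5*I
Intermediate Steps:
Z(x, c) = -12*c
Y = -2496 (Y = -12*208 = -2496)
(-14306 + 26897)*(Y + √(13334 - 15668)) = (-14306 + 26897)*(-2496 + √(13334 - 15668)) = 12591*(-2496 + √(-2334)) = 12591*(-2496 + I*√2334) = -31427136 + 12591*I*√2334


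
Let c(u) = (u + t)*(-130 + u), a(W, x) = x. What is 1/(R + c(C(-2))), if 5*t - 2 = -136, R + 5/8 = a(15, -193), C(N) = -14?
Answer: 40/227263 ≈ 0.00017601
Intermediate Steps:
R = -1549/8 (R = -5/8 - 193 = -1549/8 ≈ -193.63)
t = -134/5 (t = ⅖ + (⅕)*(-136) = ⅖ - 136/5 = -134/5 ≈ -26.800)
c(u) = (-130 + u)*(-134/5 + u) (c(u) = (u - 134/5)*(-130 + u) = (-134/5 + u)*(-130 + u) = (-130 + u)*(-134/5 + u))
1/(R + c(C(-2))) = 1/(-1549/8 + (3484 + (-14)² - 784/5*(-14))) = 1/(-1549/8 + (3484 + 196 + 10976/5)) = 1/(-1549/8 + 29376/5) = 1/(227263/40) = 40/227263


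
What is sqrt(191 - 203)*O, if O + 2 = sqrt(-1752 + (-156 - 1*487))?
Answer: 2*I*sqrt(3)*(-2 + I*sqrt(2395)) ≈ -169.53 - 6.9282*I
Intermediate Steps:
O = -2 + I*sqrt(2395) (O = -2 + sqrt(-1752 + (-156 - 1*487)) = -2 + sqrt(-1752 + (-156 - 487)) = -2 + sqrt(-1752 - 643) = -2 + sqrt(-2395) = -2 + I*sqrt(2395) ≈ -2.0 + 48.939*I)
sqrt(191 - 203)*O = sqrt(191 - 203)*(-2 + I*sqrt(2395)) = sqrt(-12)*(-2 + I*sqrt(2395)) = (2*I*sqrt(3))*(-2 + I*sqrt(2395)) = 2*I*sqrt(3)*(-2 + I*sqrt(2395))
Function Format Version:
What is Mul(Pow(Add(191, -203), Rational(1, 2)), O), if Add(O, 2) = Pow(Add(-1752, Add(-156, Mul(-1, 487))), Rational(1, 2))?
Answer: Mul(2, I, Pow(3, Rational(1, 2)), Add(-2, Mul(I, Pow(2395, Rational(1, 2))))) ≈ Add(-169.53, Mul(-6.9282, I))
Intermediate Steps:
O = Add(-2, Mul(I, Pow(2395, Rational(1, 2)))) (O = Add(-2, Pow(Add(-1752, Add(-156, Mul(-1, 487))), Rational(1, 2))) = Add(-2, Pow(Add(-1752, Add(-156, -487)), Rational(1, 2))) = Add(-2, Pow(Add(-1752, -643), Rational(1, 2))) = Add(-2, Pow(-2395, Rational(1, 2))) = Add(-2, Mul(I, Pow(2395, Rational(1, 2)))) ≈ Add(-2.0000, Mul(48.939, I)))
Mul(Pow(Add(191, -203), Rational(1, 2)), O) = Mul(Pow(Add(191, -203), Rational(1, 2)), Add(-2, Mul(I, Pow(2395, Rational(1, 2))))) = Mul(Pow(-12, Rational(1, 2)), Add(-2, Mul(I, Pow(2395, Rational(1, 2))))) = Mul(Mul(2, I, Pow(3, Rational(1, 2))), Add(-2, Mul(I, Pow(2395, Rational(1, 2))))) = Mul(2, I, Pow(3, Rational(1, 2)), Add(-2, Mul(I, Pow(2395, Rational(1, 2)))))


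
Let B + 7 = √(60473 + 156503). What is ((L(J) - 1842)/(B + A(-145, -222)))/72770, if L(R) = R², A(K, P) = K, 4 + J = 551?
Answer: 42481/13259460 + 42481*√13561/503859480 ≈ 0.013022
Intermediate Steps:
J = 547 (J = -4 + 551 = 547)
B = -7 + 4*√13561 (B = -7 + √(60473 + 156503) = -7 + √216976 = -7 + 4*√13561 ≈ 458.81)
((L(J) - 1842)/(B + A(-145, -222)))/72770 = ((547² - 1842)/((-7 + 4*√13561) - 145))/72770 = ((299209 - 1842)/(-152 + 4*√13561))*(1/72770) = (297367/(-152 + 4*√13561))*(1/72770) = 297367/(72770*(-152 + 4*√13561))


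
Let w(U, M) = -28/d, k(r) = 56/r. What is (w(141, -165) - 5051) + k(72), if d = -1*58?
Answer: -1317982/261 ≈ -5049.7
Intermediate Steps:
d = -58
w(U, M) = 14/29 (w(U, M) = -28/(-58) = -28*(-1/58) = 14/29)
(w(141, -165) - 5051) + k(72) = (14/29 - 5051) + 56/72 = -146465/29 + 56*(1/72) = -146465/29 + 7/9 = -1317982/261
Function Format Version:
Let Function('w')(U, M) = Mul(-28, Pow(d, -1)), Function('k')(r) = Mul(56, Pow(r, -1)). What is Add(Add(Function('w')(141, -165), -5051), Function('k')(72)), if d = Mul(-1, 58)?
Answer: Rational(-1317982, 261) ≈ -5049.7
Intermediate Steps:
d = -58
Function('w')(U, M) = Rational(14, 29) (Function('w')(U, M) = Mul(-28, Pow(-58, -1)) = Mul(-28, Rational(-1, 58)) = Rational(14, 29))
Add(Add(Function('w')(141, -165), -5051), Function('k')(72)) = Add(Add(Rational(14, 29), -5051), Mul(56, Pow(72, -1))) = Add(Rational(-146465, 29), Mul(56, Rational(1, 72))) = Add(Rational(-146465, 29), Rational(7, 9)) = Rational(-1317982, 261)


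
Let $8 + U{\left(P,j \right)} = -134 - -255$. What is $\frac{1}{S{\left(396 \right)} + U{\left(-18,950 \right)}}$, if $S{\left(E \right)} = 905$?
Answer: $\frac{1}{1018} \approx 0.00098232$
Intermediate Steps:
$U{\left(P,j \right)} = 113$ ($U{\left(P,j \right)} = -8 - -121 = -8 + \left(-134 + 255\right) = -8 + 121 = 113$)
$\frac{1}{S{\left(396 \right)} + U{\left(-18,950 \right)}} = \frac{1}{905 + 113} = \frac{1}{1018}$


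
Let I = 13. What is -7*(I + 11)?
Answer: -168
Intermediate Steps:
-7*(I + 11) = -7*(13 + 11) = -7*24 = -168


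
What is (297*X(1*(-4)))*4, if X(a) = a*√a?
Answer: -9504*I ≈ -9504.0*I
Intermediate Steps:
X(a) = a^(3/2)
(297*X(1*(-4)))*4 = (297*(1*(-4))^(3/2))*4 = (297*(-4)^(3/2))*4 = (297*(-8*I))*4 = -2376*I*4 = -9504*I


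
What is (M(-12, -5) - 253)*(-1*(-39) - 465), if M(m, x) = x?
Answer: 109908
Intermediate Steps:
(M(-12, -5) - 253)*(-1*(-39) - 465) = (-5 - 253)*(-1*(-39) - 465) = -258*(39 - 465) = -258*(-426) = 109908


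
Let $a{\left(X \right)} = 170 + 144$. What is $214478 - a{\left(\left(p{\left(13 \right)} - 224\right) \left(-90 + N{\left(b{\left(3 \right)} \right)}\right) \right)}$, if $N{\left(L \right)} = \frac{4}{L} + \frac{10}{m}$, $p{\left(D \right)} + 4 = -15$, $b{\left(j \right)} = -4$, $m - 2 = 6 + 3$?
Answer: $214164$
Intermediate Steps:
$m = 11$ ($m = 2 + \left(6 + 3\right) = 2 + 9 = 11$)
$p{\left(D \right)} = -19$ ($p{\left(D \right)} = -4 - 15 = -19$)
$N{\left(L \right)} = \frac{10}{11} + \frac{4}{L}$ ($N{\left(L \right)} = \frac{4}{L} + \frac{10}{11} = \frac{10}{11} + \frac{4}{L}$)
$a{\left(X \right)} = 314$
$214478 - a{\left(\left(p{\left(13 \right)} - 224\right) \left(-90 + N{\left(b{\left(3 \right)} \right)}\right) \right)} = 214478 - 314 = 214164$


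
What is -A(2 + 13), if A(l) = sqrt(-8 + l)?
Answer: -sqrt(7) ≈ -2.6458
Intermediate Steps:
-A(2 + 13) = -sqrt(-8 + (2 + 13)) = -sqrt(-8 + 15) = -sqrt(7)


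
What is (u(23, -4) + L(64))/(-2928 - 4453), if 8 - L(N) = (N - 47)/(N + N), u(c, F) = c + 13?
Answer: -5615/944768 ≈ -0.0059433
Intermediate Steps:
u(c, F) = 13 + c
L(N) = 8 - (-47 + N)/(2*N) (L(N) = 8 - (N - 47)/(N + N) = 8 - (-47 + N)/(2*N))
(u(23, -4) + L(64))/(-2928 - 4453) = ((13 + 23) + (½)*(47 + 15*64)/64)/(-2928 - 4453) = (36 + (½)*(1/64)*(47 + 960))/(-7381) = (36 + (½)*(1/64)*1007)*(-1/7381) = (36 + 1007/128)*(-1/7381) = (5615/128)*(-1/7381) = -5615/944768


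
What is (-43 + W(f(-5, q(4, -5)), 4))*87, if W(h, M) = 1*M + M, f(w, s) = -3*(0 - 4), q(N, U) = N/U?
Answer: -3045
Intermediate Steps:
f(w, s) = 12 (f(w, s) = -3*(-4) = 12)
W(h, M) = 2*M (W(h, M) = M + M = 2*M)
(-43 + W(f(-5, q(4, -5)), 4))*87 = (-43 + 2*4)*87 = (-43 + 8)*87 = -35*87 = -3045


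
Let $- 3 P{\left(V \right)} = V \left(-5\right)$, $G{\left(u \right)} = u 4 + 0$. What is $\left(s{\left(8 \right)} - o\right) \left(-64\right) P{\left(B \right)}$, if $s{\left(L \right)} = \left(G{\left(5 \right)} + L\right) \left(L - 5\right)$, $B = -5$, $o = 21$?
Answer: $33600$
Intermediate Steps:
$G{\left(u \right)} = 4 u$ ($G{\left(u \right)} = 4 u + 0 = 4 u$)
$P{\left(V \right)} = \frac{5 V}{3}$ ($P{\left(V \right)} = - \frac{V \left(-5\right)}{3} = - \frac{\left(-5\right) V}{3} = \frac{5 V}{3}$)
$s{\left(L \right)} = \left(-5 + L\right) \left(20 + L\right)$ ($s{\left(L \right)} = \left(4 \cdot 5 + L\right) \left(L - 5\right) = \left(20 + L\right) \left(-5 + L\right) = \left(-5 + L\right) \left(20 + L\right)$)
$\left(s{\left(8 \right)} - o\right) \left(-64\right) P{\left(B \right)} = \left(\left(-100 + 8^{2} + 15 \cdot 8\right) - 21\right) \left(-64\right) \frac{5}{3} \left(-5\right) = \left(\left(-100 + 64 + 120\right) - 21\right) \left(-64\right) \left(- \frac{25}{3}\right) = \left(84 - 21\right) \left(-64\right) \left(- \frac{25}{3}\right) = 63 \left(-64\right) \left(- \frac{25}{3}\right) = \left(-4032\right) \left(- \frac{25}{3}\right) = 33600$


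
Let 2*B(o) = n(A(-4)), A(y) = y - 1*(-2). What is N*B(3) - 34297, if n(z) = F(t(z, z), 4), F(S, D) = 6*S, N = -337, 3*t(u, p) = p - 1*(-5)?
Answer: -35308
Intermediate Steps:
t(u, p) = 5/3 + p/3 (t(u, p) = (p - 1*(-5))/3 = (p + 5)/3 = (5 + p)/3 = 5/3 + p/3)
A(y) = 2 + y (A(y) = y + 2 = 2 + y)
n(z) = 10 + 2*z (n(z) = 6*(5/3 + z/3) = 10 + 2*z)
B(o) = 3 (B(o) = (10 + 2*(2 - 4))/2 = (10 + 2*(-2))/2 = (10 - 4)/2 = (½)*6 = 3)
N*B(3) - 34297 = -337*3 - 34297 = -1011 - 34297 = -35308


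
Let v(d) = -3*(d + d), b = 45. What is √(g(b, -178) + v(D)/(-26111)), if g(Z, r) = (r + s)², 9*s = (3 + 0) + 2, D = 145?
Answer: √1738830708379459/234999 ≈ 177.44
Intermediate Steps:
v(d) = -6*d
s = 5/9 (s = ((3 + 0) + 2)/9 = (3 + 2)/9 = (⅑)*5 = 5/9 ≈ 0.55556)
g(Z, r) = (5/9 + r)² (g(Z, r) = (r + 5/9)² = (5/9 + r)²)
√(g(b, -178) + v(D)/(-26111)) = √((5 + 9*(-178))²/81 - 6*145/(-26111)) = √((5 - 1602)²/81 - 870*(-1/26111)) = √((1/81)*(-1597)² + 870/26111) = √((1/81)*2550409 + 870/26111) = √(2550409/81 + 870/26111) = √(66593799869/2114991) = √1738830708379459/234999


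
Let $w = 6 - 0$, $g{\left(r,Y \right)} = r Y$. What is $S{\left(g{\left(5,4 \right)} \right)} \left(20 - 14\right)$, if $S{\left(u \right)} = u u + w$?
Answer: $2436$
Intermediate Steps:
$g{\left(r,Y \right)} = Y r$
$w = 6$ ($w = 6 + 0 = 6$)
$S{\left(u \right)} = 6 + u^{2}$ ($S{\left(u \right)} = u u + 6 = u^{2} + 6 = 6 + u^{2}$)
$S{\left(g{\left(5,4 \right)} \right)} \left(20 - 14\right) = \left(6 + \left(4 \cdot 5\right)^{2}\right) \left(20 - 14\right) = \left(6 + 20^{2}\right) 6 = \left(6 + 400\right) 6 = 406 \cdot 6 = 2436$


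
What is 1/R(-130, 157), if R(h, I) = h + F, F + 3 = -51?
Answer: -1/184 ≈ -0.0054348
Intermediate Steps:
F = -54 (F = -3 - 51 = -54)
R(h, I) = -54 + h (R(h, I) = h - 54 = -54 + h)
1/R(-130, 157) = 1/(-54 - 130) = 1/(-184) = -1/184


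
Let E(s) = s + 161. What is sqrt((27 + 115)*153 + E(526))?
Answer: sqrt(22413) ≈ 149.71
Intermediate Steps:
E(s) = 161 + s
sqrt((27 + 115)*153 + E(526)) = sqrt((27 + 115)*153 + (161 + 526)) = sqrt(142*153 + 687) = sqrt(21726 + 687) = sqrt(22413)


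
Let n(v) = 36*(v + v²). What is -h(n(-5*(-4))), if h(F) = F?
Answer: -15120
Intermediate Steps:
n(v) = 36*v + 36*v²
-h(n(-5*(-4))) = -36*(-5*(-4))*(1 - 5*(-4)) = -36*20*(1 + 20) = -36*20*21 = -1*15120 = -15120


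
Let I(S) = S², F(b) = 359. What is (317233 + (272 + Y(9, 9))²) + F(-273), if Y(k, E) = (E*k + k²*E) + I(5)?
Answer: 1543041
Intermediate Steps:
Y(k, E) = 25 + E*k + E*k² (Y(k, E) = (E*k + k²*E) + 5² = (E*k + E*k²) + 25 = 25 + E*k + E*k²)
(317233 + (272 + Y(9, 9))²) + F(-273) = (317233 + (272 + (25 + 9*9 + 9*9²))²) + 359 = (317233 + (272 + (25 + 81 + 9*81))²) + 359 = (317233 + (272 + (25 + 81 + 729))²) + 359 = (317233 + (272 + 835)²) + 359 = (317233 + 1107²) + 359 = (317233 + 1225449) + 359 = 1542682 + 359 = 1543041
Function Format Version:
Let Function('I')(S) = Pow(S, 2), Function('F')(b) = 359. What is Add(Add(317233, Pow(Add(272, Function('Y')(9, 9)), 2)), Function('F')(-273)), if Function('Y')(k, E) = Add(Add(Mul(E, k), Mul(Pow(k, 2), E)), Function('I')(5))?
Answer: 1543041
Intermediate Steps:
Function('Y')(k, E) = Add(25, Mul(E, k), Mul(E, Pow(k, 2))) (Function('Y')(k, E) = Add(Add(Mul(E, k), Mul(Pow(k, 2), E)), Pow(5, 2)) = Add(Add(Mul(E, k), Mul(E, Pow(k, 2))), 25) = Add(25, Mul(E, k), Mul(E, Pow(k, 2))))
Add(Add(317233, Pow(Add(272, Function('Y')(9, 9)), 2)), Function('F')(-273)) = Add(Add(317233, Pow(Add(272, Add(25, Mul(9, 9), Mul(9, Pow(9, 2)))), 2)), 359) = Add(Add(317233, Pow(Add(272, Add(25, 81, Mul(9, 81))), 2)), 359) = Add(Add(317233, Pow(Add(272, Add(25, 81, 729)), 2)), 359) = Add(Add(317233, Pow(Add(272, 835), 2)), 359) = Add(Add(317233, Pow(1107, 2)), 359) = Add(Add(317233, 1225449), 359) = Add(1542682, 359) = 1543041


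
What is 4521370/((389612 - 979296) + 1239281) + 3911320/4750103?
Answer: 24017754939150/3085652658491 ≈ 7.7837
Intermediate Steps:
4521370/((389612 - 979296) + 1239281) + 3911320/4750103 = 4521370/(-589684 + 1239281) + 3911320*(1/4750103) = 4521370/649597 + 3911320/4750103 = 24017754939150/3085652658491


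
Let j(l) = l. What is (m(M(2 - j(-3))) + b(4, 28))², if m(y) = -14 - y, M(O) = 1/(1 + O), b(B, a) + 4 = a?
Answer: 3481/36 ≈ 96.694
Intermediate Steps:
b(B, a) = -4 + a
(m(M(2 - j(-3))) + b(4, 28))² = ((-14 - 1/(1 + (2 - 1*(-3)))) + (-4 + 28))² = ((-14 - 1/(1 + (2 + 3))) + 24)² = ((-14 - 1/(1 + 5)) + 24)² = ((-14 - 1/6) + 24)² = ((-14 - 1*⅙) + 24)² = ((-14 - ⅙) + 24)² = (-85/6 + 24)² = (59/6)² = 3481/36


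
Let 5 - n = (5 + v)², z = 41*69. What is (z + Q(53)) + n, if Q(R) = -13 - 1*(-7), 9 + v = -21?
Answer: 2203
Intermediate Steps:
v = -30 (v = -9 - 21 = -30)
Q(R) = -6 (Q(R) = -13 + 7 = -6)
z = 2829
n = -620 (n = 5 - (5 - 30)² = 5 - 1*(-25)² = 5 - 1*625 = 5 - 625 = -620)
(z + Q(53)) + n = (2829 - 6) - 620 = 2823 - 620 = 2203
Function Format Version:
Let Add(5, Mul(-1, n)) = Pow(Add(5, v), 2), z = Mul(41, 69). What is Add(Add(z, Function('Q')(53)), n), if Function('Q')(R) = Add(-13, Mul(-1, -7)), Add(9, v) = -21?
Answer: 2203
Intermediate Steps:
v = -30 (v = Add(-9, -21) = -30)
Function('Q')(R) = -6 (Function('Q')(R) = Add(-13, 7) = -6)
z = 2829
n = -620 (n = Add(5, Mul(-1, Pow(Add(5, -30), 2))) = Add(5, Mul(-1, Pow(-25, 2))) = Add(5, Mul(-1, 625)) = Add(5, -625) = -620)
Add(Add(z, Function('Q')(53)), n) = Add(Add(2829, -6), -620) = Add(2823, -620) = 2203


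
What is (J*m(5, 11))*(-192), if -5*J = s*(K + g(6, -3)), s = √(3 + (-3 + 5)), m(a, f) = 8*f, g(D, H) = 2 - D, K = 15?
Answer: 185856*√5/5 ≈ 83117.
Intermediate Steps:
s = √5 (s = √(3 + 2) = √5 ≈ 2.2361)
J = -11*√5/5 (J = -√5*(15 + (2 - 1*6))/5 = -√5*(15 + (2 - 6))/5 = -√5*(15 - 4)/5 = -√5*11/5 = -11*√5/5 ≈ -4.9193)
(J*m(5, 11))*(-192) = ((-11*√5/5)*(8*11))*(-192) = (-11*√5/5*88)*(-192) = -968*√5/5*(-192) = 185856*√5/5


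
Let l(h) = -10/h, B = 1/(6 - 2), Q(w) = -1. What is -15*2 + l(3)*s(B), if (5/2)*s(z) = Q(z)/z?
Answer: -74/3 ≈ -24.667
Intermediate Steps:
B = ¼ (B = 1/4 = ¼ ≈ 0.25000)
s(z) = -2/(5*z) (s(z) = 2*(-1/z)/5 = -2/(5*z))
-15*2 + l(3)*s(B) = -15*2 + (-10/3)*(-2/(5*¼)) = -30 + (-10*⅓)*(-⅖*4) = -30 - 10/3*(-8/5) = -30 + 16/3 = -74/3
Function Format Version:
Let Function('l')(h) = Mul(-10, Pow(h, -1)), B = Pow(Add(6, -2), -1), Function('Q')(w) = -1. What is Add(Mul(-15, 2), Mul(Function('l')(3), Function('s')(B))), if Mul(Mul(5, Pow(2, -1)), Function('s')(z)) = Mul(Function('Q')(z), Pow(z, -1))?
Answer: Rational(-74, 3) ≈ -24.667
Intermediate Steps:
B = Rational(1, 4) (B = Pow(4, -1) = Rational(1, 4) ≈ 0.25000)
Function('s')(z) = Mul(Rational(-2, 5), Pow(z, -1)) (Function('s')(z) = Mul(Rational(2, 5), Mul(-1, Pow(z, -1))) = Mul(Rational(-2, 5), Pow(z, -1)))
Add(Mul(-15, 2), Mul(Function('l')(3), Function('s')(B))) = Add(Mul(-15, 2), Mul(Mul(-10, Pow(3, -1)), Mul(Rational(-2, 5), Pow(Rational(1, 4), -1)))) = Add(-30, Mul(Mul(-10, Rational(1, 3)), Mul(Rational(-2, 5), 4))) = Add(-30, Mul(Rational(-10, 3), Rational(-8, 5))) = Add(-30, Rational(16, 3)) = Rational(-74, 3)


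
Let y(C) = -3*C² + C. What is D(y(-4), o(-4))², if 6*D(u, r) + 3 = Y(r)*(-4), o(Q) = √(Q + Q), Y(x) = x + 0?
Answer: -119/36 + 4*I*√2/3 ≈ -3.3056 + 1.8856*I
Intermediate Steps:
Y(x) = x
y(C) = C - 3*C²
o(Q) = √2*√Q (o(Q) = √(2*Q) = √2*√Q)
D(u, r) = -½ - 2*r/3 (D(u, r) = -½ + (r*(-4))/6 = -½ + (-4*r)/6 = -½ - 2*r/3)
D(y(-4), o(-4))² = (-½ - 2*√2*√(-4)/3)² = (-½ - 2*√2*2*I/3)² = (-½ - 4*I*√2/3)²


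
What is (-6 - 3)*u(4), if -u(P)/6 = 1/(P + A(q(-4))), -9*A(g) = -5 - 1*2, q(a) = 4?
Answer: 486/43 ≈ 11.302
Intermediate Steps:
A(g) = 7/9 (A(g) = -(-5 - 1*2)/9 = -(-5 - 2)/9 = -⅑*(-7) = 7/9)
u(P) = -6/(7/9 + P) (u(P) = -6/(P + 7/9) = -6/(7/9 + P))
(-6 - 3)*u(4) = (-6 - 3)*(-54/(7 + 9*4)) = -(-486)/(7 + 36) = -(-486)/43 = -9*(-54/43) = 486/43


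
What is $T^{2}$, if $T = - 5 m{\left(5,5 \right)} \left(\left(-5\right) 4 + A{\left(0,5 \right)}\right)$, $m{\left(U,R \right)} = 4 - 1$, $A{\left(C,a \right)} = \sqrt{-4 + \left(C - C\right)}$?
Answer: $89100 - 18000 i \approx 89100.0 - 18000.0 i$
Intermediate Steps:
$A{\left(C,a \right)} = 2 i$ ($A{\left(C,a \right)} = \sqrt{-4 + 0} = \sqrt{-4} = 2 i$)
$m{\left(U,R \right)} = 3$
$T = 300 - 30 i$ ($T = \left(-5\right) 3 \left(\left(-5\right) 4 + 2 i\right) = - 15 \left(-20 + 2 i\right) = 300 - 30 i \approx 300.0 - 30.0 i$)
$T^{2} = \left(300 - 30 i\right)^{2}$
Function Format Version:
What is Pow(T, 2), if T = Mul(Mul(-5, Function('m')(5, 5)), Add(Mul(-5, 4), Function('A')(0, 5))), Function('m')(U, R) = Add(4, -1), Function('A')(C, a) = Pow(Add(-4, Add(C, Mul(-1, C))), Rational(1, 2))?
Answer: Add(89100, Mul(-18000, I)) ≈ Add(89100., Mul(-18000., I))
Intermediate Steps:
Function('A')(C, a) = Mul(2, I) (Function('A')(C, a) = Pow(Add(-4, 0), Rational(1, 2)) = Pow(-4, Rational(1, 2)) = Mul(2, I))
Function('m')(U, R) = 3
T = Add(300, Mul(-30, I)) (T = Mul(Mul(-5, 3), Add(Mul(-5, 4), Mul(2, I))) = Mul(-15, Add(-20, Mul(2, I))) = Add(300, Mul(-30, I)) ≈ Add(300.00, Mul(-30.000, I)))
Pow(T, 2) = Pow(Add(300, Mul(-30, I)), 2)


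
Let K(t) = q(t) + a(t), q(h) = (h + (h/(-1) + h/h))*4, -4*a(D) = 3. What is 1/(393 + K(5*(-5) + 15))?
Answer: 4/1585 ≈ 0.0025237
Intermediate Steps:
a(D) = -¾ (a(D) = -¼*3 = -¾)
q(h) = 4 (q(h) = (h + (h*(-1) + 1))*4 = (h + (-h + 1))*4 = (h + (1 - h))*4 = 1*4 = 4)
K(t) = 13/4 (K(t) = 4 - ¾ = 13/4)
1/(393 + K(5*(-5) + 15)) = 1/(393 + 13/4) = 1/(1585/4) = 4/1585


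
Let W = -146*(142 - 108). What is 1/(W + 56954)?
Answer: 1/51990 ≈ 1.9234e-5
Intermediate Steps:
W = -4964 (W = -146*34 = -4964)
1/(W + 56954) = 1/(-4964 + 56954) = 1/51990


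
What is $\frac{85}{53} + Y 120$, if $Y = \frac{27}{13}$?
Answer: $\frac{172825}{689} \approx 250.83$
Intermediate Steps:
$Y = \frac{27}{13}$ ($Y = 27 \cdot \frac{1}{13} = \frac{27}{13} \approx 2.0769$)
$\frac{85}{53} + Y 120 = \frac{85}{53} + \frac{27}{13} \cdot 120 = 85 \cdot \frac{1}{53} + \frac{3240}{13} = \frac{85}{53} + \frac{3240}{13} = \frac{172825}{689}$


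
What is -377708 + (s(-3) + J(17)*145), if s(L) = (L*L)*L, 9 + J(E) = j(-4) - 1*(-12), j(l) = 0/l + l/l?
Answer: -377155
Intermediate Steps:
j(l) = 1 (j(l) = 0 + 1 = 1)
J(E) = 4 (J(E) = -9 + (1 - 1*(-12)) = -9 + (1 + 12) = -9 + 13 = 4)
s(L) = L**3 (s(L) = L**2*L = L**3)
-377708 + (s(-3) + J(17)*145) = -377708 + ((-3)**3 + 4*145) = -377708 + (-27 + 580) = -377708 + 553 = -377155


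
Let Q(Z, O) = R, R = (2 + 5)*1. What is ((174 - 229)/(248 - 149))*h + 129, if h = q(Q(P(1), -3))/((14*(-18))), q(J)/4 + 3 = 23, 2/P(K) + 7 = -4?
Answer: 73243/567 ≈ 129.18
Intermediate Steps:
P(K) = -2/11 (P(K) = 2/(-7 - 4) = 2/(-11) = 2*(-1/11) = -2/11)
R = 7 (R = 7*1 = 7)
Q(Z, O) = 7
q(J) = 80 (q(J) = -12 + 4*23 = -12 + 92 = 80)
h = -20/63 (h = 80/((14*(-18))) = 80/(-252) = 80*(-1/252) = -20/63 ≈ -0.31746)
((174 - 229)/(248 - 149))*h + 129 = ((174 - 229)/(248 - 149))*(-20/63) + 129 = -55/99*(-20/63) + 129 = -55*1/99*(-20/63) + 129 = -5/9*(-20/63) + 129 = 100/567 + 129 = 73243/567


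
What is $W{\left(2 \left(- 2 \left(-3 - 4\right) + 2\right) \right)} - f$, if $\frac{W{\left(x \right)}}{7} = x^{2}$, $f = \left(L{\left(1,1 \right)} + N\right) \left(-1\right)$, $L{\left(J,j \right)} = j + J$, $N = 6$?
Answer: $7176$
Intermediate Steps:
$L{\left(J,j \right)} = J + j$
$f = -8$ ($f = \left(\left(1 + 1\right) + 6\right) \left(-1\right) = \left(2 + 6\right) \left(-1\right) = 8 \left(-1\right) = -8$)
$W{\left(x \right)} = 7 x^{2}$
$W{\left(2 \left(- 2 \left(-3 - 4\right) + 2\right) \right)} - f = 7 \left(2 \left(- 2 \left(-3 - 4\right) + 2\right)\right)^{2} - -8 = 7 \left(2 \left(\left(-2\right) \left(-7\right) + 2\right)\right)^{2} + 8 = 7 \left(2 \left(14 + 2\right)\right)^{2} + 8 = 7 \left(2 \cdot 16\right)^{2} + 8 = 7 \cdot 32^{2} + 8 = 7 \cdot 1024 + 8 = 7168 + 8 = 7176$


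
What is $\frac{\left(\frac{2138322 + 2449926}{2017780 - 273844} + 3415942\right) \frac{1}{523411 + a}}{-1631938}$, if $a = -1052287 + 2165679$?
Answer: $- \frac{2668991405}{2087067139105872} \approx -1.2788 \cdot 10^{-6}$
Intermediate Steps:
$a = 1113392$
$\frac{\left(\frac{2138322 + 2449926}{2017780 - 273844} + 3415942\right) \frac{1}{523411 + a}}{-1631938} = \frac{\left(\frac{2138322 + 2449926}{2017780 - 273844} + 3415942\right) \frac{1}{523411 + 1113392}}{-1631938} = \frac{\frac{4588248}{1743936} + 3415942}{1636803} \left(- \frac{1}{1631938}\right) = \left(4588248 \cdot \frac{1}{1743936} + 3415942\right) \frac{1}{1636803} \left(- \frac{1}{1631938}\right) = \left(\frac{6167}{2344} + 3415942\right) \frac{1}{1636803} \left(- \frac{1}{1631938}\right) = \frac{8006974215}{2344} \cdot \frac{1}{1636803} \left(- \frac{1}{1631938}\right) = \frac{2668991405}{1278888744} \left(- \frac{1}{1631938}\right) = - \frac{2668991405}{2087067139105872}$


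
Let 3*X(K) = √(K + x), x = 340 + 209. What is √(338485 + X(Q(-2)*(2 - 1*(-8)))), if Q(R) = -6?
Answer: √(3046365 + 3*√489)/3 ≈ 581.80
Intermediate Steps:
x = 549
X(K) = √(549 + K)/3 (X(K) = √(K + 549)/3 = √(549 + K)/3)
√(338485 + X(Q(-2)*(2 - 1*(-8)))) = √(338485 + √(549 - 6*(2 - 1*(-8)))/3) = √(338485 + √(549 - 6*(2 + 8))/3) = √(338485 + √(549 - 6*10)/3) = √(338485 + √(549 - 60)/3) = √(338485 + √489/3)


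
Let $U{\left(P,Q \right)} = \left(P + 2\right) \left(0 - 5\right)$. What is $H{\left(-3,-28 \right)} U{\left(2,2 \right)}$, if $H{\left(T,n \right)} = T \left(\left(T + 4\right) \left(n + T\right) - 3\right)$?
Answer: $-2040$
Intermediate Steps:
$U{\left(P,Q \right)} = -10 - 5 P$ ($U{\left(P,Q \right)} = \left(2 + P\right) \left(-5\right) = -10 - 5 P$)
$H{\left(T,n \right)} = T \left(-3 + \left(4 + T\right) \left(T + n\right)\right)$ ($H{\left(T,n \right)} = T \left(\left(4 + T\right) \left(T + n\right) - 3\right) = T \left(-3 + \left(4 + T\right) \left(T + n\right)\right)$)
$H{\left(-3,-28 \right)} U{\left(2,2 \right)} = - 3 \left(-3 + \left(-3\right)^{2} + 4 \left(-3\right) + 4 \left(-28\right) - -84\right) \left(-10 - 10\right) = - 3 \left(-3 + 9 - 12 - 112 + 84\right) \left(-10 - 10\right) = \left(-3\right) \left(-34\right) \left(-20\right) = 102 \left(-20\right) = -2040$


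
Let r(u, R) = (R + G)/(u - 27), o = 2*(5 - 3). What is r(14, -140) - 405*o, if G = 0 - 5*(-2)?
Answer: -1610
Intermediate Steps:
G = 10 (G = 0 + 10 = 10)
o = 4 (o = 2*2 = 4)
r(u, R) = (10 + R)/(-27 + u) (r(u, R) = (R + 10)/(u - 27) = (10 + R)/(-27 + u))
r(14, -140) - 405*o = (10 - 140)/(-27 + 14) - 405*4 = -130/(-13) - 1620 = -1/13*(-130) - 1620 = 10 - 1620 = -1610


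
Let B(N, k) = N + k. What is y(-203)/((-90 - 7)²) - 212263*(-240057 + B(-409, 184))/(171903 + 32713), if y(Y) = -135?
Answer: 239943496970367/962615972 ≈ 2.4926e+5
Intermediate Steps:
y(-203)/((-90 - 7)²) - 212263*(-240057 + B(-409, 184))/(171903 + 32713) = -135/(-90 - 7)² - 212263*(-240057 + (-409 + 184))/(171903 + 32713) = -135/((-97)²) - 212263/(204616/(-240057 - 225)) = -135/9409 - 212263/(204616/(-240282)) = -135*1/9409 - 212263/(204616*(-1/240282)) = -135/9409 - 212263/(-102308/120141) = -135/9409 - 212263*(-120141/102308) = -135/9409 + 25501489083/102308 = 239943496970367/962615972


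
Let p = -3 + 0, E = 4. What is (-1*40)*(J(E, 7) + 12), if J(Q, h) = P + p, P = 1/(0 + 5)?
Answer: -368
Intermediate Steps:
p = -3
P = ⅕ (P = 1/5 = ⅕ ≈ 0.20000)
J(Q, h) = -14/5 (J(Q, h) = ⅕ - 3 = -14/5)
(-1*40)*(J(E, 7) + 12) = (-1*40)*(-14/5 + 12) = -40*46/5 = -368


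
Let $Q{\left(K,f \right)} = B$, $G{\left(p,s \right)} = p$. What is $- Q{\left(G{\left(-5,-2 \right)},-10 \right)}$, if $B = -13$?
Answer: $13$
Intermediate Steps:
$Q{\left(K,f \right)} = -13$
$- Q{\left(G{\left(-5,-2 \right)},-10 \right)} = \left(-1\right) \left(-13\right) = 13$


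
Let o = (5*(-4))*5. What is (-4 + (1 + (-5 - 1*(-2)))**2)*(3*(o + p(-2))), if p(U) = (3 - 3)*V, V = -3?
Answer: 0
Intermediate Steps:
p(U) = 0 (p(U) = (3 - 3)*(-3) = 0*(-3) = 0)
o = -100 (o = -20*5 = -100)
(-4 + (1 + (-5 - 1*(-2)))**2)*(3*(o + p(-2))) = (-4 + (1 + (-5 - 1*(-2)))**2)*(3*(-100 + 0)) = (-4 + (1 + (-5 + 2))**2)*(3*(-100)) = (-4 + (1 - 3)**2)*(-300) = (-4 + (-2)**2)*(-300) = (-4 + 4)*(-300) = 0*(-300) = 0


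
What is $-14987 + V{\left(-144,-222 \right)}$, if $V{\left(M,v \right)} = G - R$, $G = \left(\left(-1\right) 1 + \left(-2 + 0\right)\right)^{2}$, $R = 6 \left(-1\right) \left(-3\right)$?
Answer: $-14996$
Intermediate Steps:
$R = 18$ ($R = \left(-6\right) \left(-3\right) = 18$)
$G = 9$ ($G = \left(-1 - 2\right)^{2} = \left(-3\right)^{2} = 9$)
$V{\left(M,v \right)} = -9$ ($V{\left(M,v \right)} = 9 - 18 = -9$)
$-14987 + V{\left(-144,-222 \right)} = -14987 - 9 = -14996$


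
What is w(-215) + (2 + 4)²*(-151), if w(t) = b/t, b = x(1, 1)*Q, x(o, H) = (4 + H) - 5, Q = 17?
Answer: -5436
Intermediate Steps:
x(o, H) = -1 + H
b = 0 (b = (-1 + 1)*17 = 0*17 = 0)
w(t) = 0 (w(t) = 0/t = 0)
w(-215) + (2 + 4)²*(-151) = 0 + (2 + 4)²*(-151) = 0 + 6²*(-151) = 0 + 36*(-151) = 0 - 5436 = -5436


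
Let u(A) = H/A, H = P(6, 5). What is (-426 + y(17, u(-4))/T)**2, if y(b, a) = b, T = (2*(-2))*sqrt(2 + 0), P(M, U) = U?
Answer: 5807521/32 + 3621*sqrt(2)/2 ≈ 1.8405e+5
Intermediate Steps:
H = 5
u(A) = 5/A
T = -4*sqrt(2) ≈ -5.6569
(-426 + y(17, u(-4))/T)**2 = (-426 + 17/((-4*sqrt(2))))**2 = (-426 + 17*(-sqrt(2)/8))**2 = (-426 - 17*sqrt(2)/8)**2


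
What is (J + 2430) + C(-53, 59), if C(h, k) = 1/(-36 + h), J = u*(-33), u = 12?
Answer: 181025/89 ≈ 2034.0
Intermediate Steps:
J = -396 (J = 12*(-33) = -396)
(J + 2430) + C(-53, 59) = (-396 + 2430) + 1/(-36 - 53) = 2034 + 1/(-89) = 2034 - 1/89 = 181025/89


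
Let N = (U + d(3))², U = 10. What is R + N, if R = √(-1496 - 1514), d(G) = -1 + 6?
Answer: 225 + I*√3010 ≈ 225.0 + 54.863*I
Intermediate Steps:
d(G) = 5
N = 225 (N = (10 + 5)² = 15² = 225)
R = I*√3010 (R = √(-3010) = I*√3010 ≈ 54.863*I)
R + N = I*√3010 + 225 = 225 + I*√3010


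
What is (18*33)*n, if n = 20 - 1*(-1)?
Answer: 12474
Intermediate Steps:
n = 21 (n = 20 + 1 = 21)
(18*33)*n = (18*33)*21 = 594*21 = 12474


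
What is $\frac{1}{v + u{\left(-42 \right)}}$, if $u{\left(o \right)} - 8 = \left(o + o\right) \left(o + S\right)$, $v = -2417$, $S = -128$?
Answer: $\frac{1}{11871} \approx 8.4239 \cdot 10^{-5}$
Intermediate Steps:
$u{\left(o \right)} = 8 + 2 o \left(-128 + o\right)$ ($u{\left(o \right)} = 8 + \left(o + o\right) \left(o - 128\right) = 8 + 2 o \left(-128 + o\right)$)
$\frac{1}{v + u{\left(-42 \right)}} = \frac{1}{-2417 + \left(8 - -10752 + 2 \left(-42\right)^{2}\right)} = \frac{1}{-2417 + \left(8 + 10752 + 2 \cdot 1764\right)} = \frac{1}{-2417 + \left(8 + 10752 + 3528\right)} = \frac{1}{-2417 + 14288} = \frac{1}{11871}$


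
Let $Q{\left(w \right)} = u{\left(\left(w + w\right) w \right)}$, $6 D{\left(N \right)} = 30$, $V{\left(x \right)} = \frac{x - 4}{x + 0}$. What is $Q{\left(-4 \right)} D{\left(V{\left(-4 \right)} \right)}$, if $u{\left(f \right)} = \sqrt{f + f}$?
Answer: $40$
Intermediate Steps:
$V{\left(x \right)} = \frac{-4 + x}{x}$
$D{\left(N \right)} = 5$ ($D{\left(N \right)} = \frac{1}{6} \cdot 30 = 5$)
$u{\left(f \right)} = \sqrt{2} \sqrt{f}$ ($u{\left(f \right)} = \sqrt{2 f} = \sqrt{2} \sqrt{f}$)
$Q{\left(w \right)} = 2 \sqrt{w^{2}}$ ($Q{\left(w \right)} = \sqrt{2} \sqrt{\left(w + w\right) w} = \sqrt{2} \sqrt{2 w w} = \sqrt{2} \sqrt{2 w^{2}} = \sqrt{2} \sqrt{2} \sqrt{w^{2}} = 2 \sqrt{w^{2}}$)
$Q{\left(-4 \right)} D{\left(V{\left(-4 \right)} \right)} = 2 \sqrt{\left(-4\right)^{2}} \cdot 5 = 2 \sqrt{16} \cdot 5 = 2 \cdot 4 \cdot 5 = 8 \cdot 5 = 40$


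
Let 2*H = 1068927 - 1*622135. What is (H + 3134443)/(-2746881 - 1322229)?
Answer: -3357839/4069110 ≈ -0.82520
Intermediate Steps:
H = 223396 (H = (1068927 - 1*622135)/2 = (1068927 - 622135)/2 = (½)*446792 = 223396)
(H + 3134443)/(-2746881 - 1322229) = (223396 + 3134443)/(-2746881 - 1322229) = 3357839/(-4069110) = 3357839*(-1/4069110) = -3357839/4069110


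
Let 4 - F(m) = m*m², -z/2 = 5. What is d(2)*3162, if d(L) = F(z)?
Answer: 3174648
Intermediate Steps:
z = -10 (z = -2*5 = -10)
F(m) = 4 - m³ (F(m) = 4 - m*m² = 4 - m³)
d(L) = 1004 (d(L) = 4 - 1*(-10)³ = 4 - 1*(-1000) = 4 + 1000 = 1004)
d(2)*3162 = 1004*3162 = 3174648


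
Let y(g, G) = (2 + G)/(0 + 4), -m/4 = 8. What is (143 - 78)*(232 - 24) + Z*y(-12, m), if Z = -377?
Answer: 32695/2 ≈ 16348.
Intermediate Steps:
m = -32 (m = -4*8 = -32)
y(g, G) = ½ + G/4 (y(g, G) = (2 + G)/4 = (2 + G)*(¼) = ½ + G/4)
(143 - 78)*(232 - 24) + Z*y(-12, m) = (143 - 78)*(232 - 24) - 377*(½ + (¼)*(-32)) = 65*208 - 377*(½ - 8) = 13520 - 377*(-15/2) = 13520 + 5655/2 = 32695/2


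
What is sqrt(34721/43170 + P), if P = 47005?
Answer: sqrt(87602315450070)/43170 ≈ 216.81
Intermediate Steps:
sqrt(34721/43170 + P) = sqrt(34721/43170 + 47005) = sqrt(2029240571/43170) = sqrt(87602315450070)/43170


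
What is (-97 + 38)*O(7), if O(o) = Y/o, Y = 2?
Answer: -118/7 ≈ -16.857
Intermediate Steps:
O(o) = 2/o
(-97 + 38)*O(7) = (-97 + 38)*(2/7) = -118/7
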